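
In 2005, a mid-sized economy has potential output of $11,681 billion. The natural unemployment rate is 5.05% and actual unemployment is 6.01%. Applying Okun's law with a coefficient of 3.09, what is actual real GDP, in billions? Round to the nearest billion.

$11,334 billion

Unemployment gap = 6.01 - 5.05 = 0.96 points, so the output gap is -3.09 × 0.96 = -2.9664%.
Actual GDP = 11681 × (1 - 2.9664/100) = 11681 × 0.970336 ≈ 11334 billion.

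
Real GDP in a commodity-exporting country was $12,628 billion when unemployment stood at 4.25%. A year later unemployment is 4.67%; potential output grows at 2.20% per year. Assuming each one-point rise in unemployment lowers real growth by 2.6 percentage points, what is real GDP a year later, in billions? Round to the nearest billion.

Δu = 4.67 - 4.25 = 0.42 points.
Okun's law (growth form): g_Y = g_Y* - β × Δu = 2.20 - 2.6 × (0.42) = 2.2 - 1.092 = 1.108%.
Real GDP in the next year = 12628 × (1 + 1.108/100) = 12628 × 1.01108 ≈ 12768 billion.

$12,768 billion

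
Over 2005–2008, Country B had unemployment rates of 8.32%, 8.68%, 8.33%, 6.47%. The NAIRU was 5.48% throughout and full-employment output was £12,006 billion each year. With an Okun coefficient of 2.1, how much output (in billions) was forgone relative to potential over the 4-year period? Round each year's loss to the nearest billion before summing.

£2,492 billion

Year 2005: gap = -2.1 × (8.32 - 5.48) = -5.964%, loss ≈ 12006 × 5.964/100 ≈ 716.
Year 2006: gap = -2.1 × (8.68 - 5.48) = -6.72%, loss ≈ 12006 × 6.72/100 ≈ 807.
Year 2007: gap = -2.1 × (8.33 - 5.48) = -5.985%, loss ≈ 12006 × 5.985/100 ≈ 719.
Year 2008: gap = -2.1 × (6.47 - 5.48) = -2.079%, loss ≈ 12006 × 2.079/100 ≈ 250.
Total lost output = 716 + 807 + 719 + 250 = 2492 billion.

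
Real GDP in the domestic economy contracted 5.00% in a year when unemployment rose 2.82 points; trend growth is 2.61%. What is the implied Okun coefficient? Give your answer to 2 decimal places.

β ≈ 2.70

Growth form: g_Y = g_Y* - β × Δu, so β = (g_Y* - g_Y)/Δu.
β = (2.61 + 5)/2.82 = 7.61/2.82 = 2.70.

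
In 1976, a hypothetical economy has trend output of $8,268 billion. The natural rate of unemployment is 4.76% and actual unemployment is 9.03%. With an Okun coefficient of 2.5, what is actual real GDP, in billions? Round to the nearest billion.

$7,385 billion

Unemployment gap = 9.03 - 4.76 = 4.27 points, so the output gap is -2.5 × 4.27 = -10.675%.
Actual GDP = 8268 × (1 - 10.675/100) = 8268 × 0.89325 ≈ 7385 billion.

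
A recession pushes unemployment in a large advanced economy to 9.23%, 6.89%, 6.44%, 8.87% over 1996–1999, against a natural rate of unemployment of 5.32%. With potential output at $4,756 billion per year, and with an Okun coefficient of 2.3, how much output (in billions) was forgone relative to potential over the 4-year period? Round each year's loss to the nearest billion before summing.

$1,111 billion

Year 1996: gap = -2.3 × (9.23 - 5.32) = -8.993%, loss ≈ 4756 × 8.993/100 ≈ 428.
Year 1997: gap = -2.3 × (6.89 - 5.32) = -3.611%, loss ≈ 4756 × 3.611/100 ≈ 172.
Year 1998: gap = -2.3 × (6.44 - 5.32) = -2.576%, loss ≈ 4756 × 2.576/100 ≈ 123.
Year 1999: gap = -2.3 × (8.87 - 5.32) = -8.165%, loss ≈ 4756 × 8.165/100 ≈ 388.
Total lost output = 428 + 172 + 123 + 388 = 1111 billion.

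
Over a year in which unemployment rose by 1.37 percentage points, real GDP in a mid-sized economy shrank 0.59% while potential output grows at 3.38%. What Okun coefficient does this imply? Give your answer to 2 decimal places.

Growth form: g_Y = g_Y* - β × Δu, so β = (g_Y* - g_Y)/Δu.
β = (3.38 + 0.59)/1.37 = 3.97/1.37 = 2.90.

β ≈ 2.90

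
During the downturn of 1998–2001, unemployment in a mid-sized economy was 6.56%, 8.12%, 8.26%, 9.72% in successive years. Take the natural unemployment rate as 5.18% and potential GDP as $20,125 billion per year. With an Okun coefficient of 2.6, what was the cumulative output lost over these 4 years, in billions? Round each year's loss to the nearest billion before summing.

$6,248 billion

Year 1998: gap = -2.6 × (6.56 - 5.18) = -3.588%, loss ≈ 20125 × 3.588/100 ≈ 722.
Year 1999: gap = -2.6 × (8.12 - 5.18) = -7.644%, loss ≈ 20125 × 7.644/100 ≈ 1538.
Year 2000: gap = -2.6 × (8.26 - 5.18) = -8.008%, loss ≈ 20125 × 8.008/100 ≈ 1612.
Year 2001: gap = -2.6 × (9.72 - 5.18) = -11.804%, loss ≈ 20125 × 11.804/100 ≈ 2376.
Total lost output = 722 + 1538 + 1612 + 2376 = 6248 billion.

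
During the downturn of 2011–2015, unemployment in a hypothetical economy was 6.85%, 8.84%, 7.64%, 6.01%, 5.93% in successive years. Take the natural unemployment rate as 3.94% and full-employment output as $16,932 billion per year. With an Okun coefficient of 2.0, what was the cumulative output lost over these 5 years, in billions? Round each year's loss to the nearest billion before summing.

$5,272 billion

Year 2011: gap = -2.0 × (6.85 - 3.94) = -5.82%, loss ≈ 16932 × 5.82/100 ≈ 985.
Year 2012: gap = -2.0 × (8.84 - 3.94) = -9.8%, loss ≈ 16932 × 9.8/100 ≈ 1659.
Year 2013: gap = -2.0 × (7.64 - 3.94) = -7.4%, loss ≈ 16932 × 7.4/100 ≈ 1253.
Year 2014: gap = -2.0 × (6.01 - 3.94) = -4.14%, loss ≈ 16932 × 4.14/100 ≈ 701.
Year 2015: gap = -2.0 × (5.93 - 3.94) = -3.98%, loss ≈ 16932 × 3.98/100 ≈ 674.
Total lost output = 985 + 1659 + 1253 + 701 + 674 = 5272 billion.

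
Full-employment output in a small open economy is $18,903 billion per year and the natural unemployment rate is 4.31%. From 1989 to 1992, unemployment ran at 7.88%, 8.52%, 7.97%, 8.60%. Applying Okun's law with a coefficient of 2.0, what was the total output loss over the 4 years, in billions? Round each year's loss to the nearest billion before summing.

$5,948 billion

Year 1989: gap = -2.0 × (7.88 - 4.31) = -7.14%, loss ≈ 18903 × 7.14/100 ≈ 1350.
Year 1990: gap = -2.0 × (8.52 - 4.31) = -8.42%, loss ≈ 18903 × 8.42/100 ≈ 1592.
Year 1991: gap = -2.0 × (7.97 - 4.31) = -7.32%, loss ≈ 18903 × 7.32/100 ≈ 1384.
Year 1992: gap = -2.0 × (8.6 - 4.31) = -8.58%, loss ≈ 18903 × 8.58/100 ≈ 1622.
Total lost output = 1350 + 1592 + 1384 + 1622 = 5948 billion.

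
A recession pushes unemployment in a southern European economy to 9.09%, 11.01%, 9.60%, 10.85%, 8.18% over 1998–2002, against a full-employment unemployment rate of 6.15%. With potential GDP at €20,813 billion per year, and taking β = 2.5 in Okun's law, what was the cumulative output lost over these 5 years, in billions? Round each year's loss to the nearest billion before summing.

€9,356 billion

Year 1998: gap = -2.5 × (9.09 - 6.15) = -7.35%, loss ≈ 20813 × 7.35/100 ≈ 1530.
Year 1999: gap = -2.5 × (11.01 - 6.15) = -12.15%, loss ≈ 20813 × 12.15/100 ≈ 2529.
Year 2000: gap = -2.5 × (9.6 - 6.15) = -8.625%, loss ≈ 20813 × 8.625/100 ≈ 1795.
Year 2001: gap = -2.5 × (10.85 - 6.15) = -11.75%, loss ≈ 20813 × 11.75/100 ≈ 2446.
Year 2002: gap = -2.5 × (8.18 - 6.15) = -5.075%, loss ≈ 20813 × 5.075/100 ≈ 1056.
Total lost output = 1530 + 2529 + 1795 + 2446 + 1056 = 9356 billion.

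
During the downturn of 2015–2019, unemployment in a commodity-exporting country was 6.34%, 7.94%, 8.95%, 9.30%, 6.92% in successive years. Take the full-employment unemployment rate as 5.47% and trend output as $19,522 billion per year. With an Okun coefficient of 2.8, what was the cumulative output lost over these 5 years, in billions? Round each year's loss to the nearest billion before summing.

Year 2015: gap = -2.8 × (6.34 - 5.47) = -2.436%, loss ≈ 19522 × 2.436/100 ≈ 476.
Year 2016: gap = -2.8 × (7.94 - 5.47) = -6.916%, loss ≈ 19522 × 6.916/100 ≈ 1350.
Year 2017: gap = -2.8 × (8.95 - 5.47) = -9.744%, loss ≈ 19522 × 9.744/100 ≈ 1902.
Year 2018: gap = -2.8 × (9.3 - 5.47) = -10.724%, loss ≈ 19522 × 10.724/100 ≈ 2094.
Year 2019: gap = -2.8 × (6.92 - 5.47) = -4.06%, loss ≈ 19522 × 4.06/100 ≈ 793.
Total lost output = 476 + 1350 + 1902 + 2094 + 793 = 6615 billion.

$6,615 billion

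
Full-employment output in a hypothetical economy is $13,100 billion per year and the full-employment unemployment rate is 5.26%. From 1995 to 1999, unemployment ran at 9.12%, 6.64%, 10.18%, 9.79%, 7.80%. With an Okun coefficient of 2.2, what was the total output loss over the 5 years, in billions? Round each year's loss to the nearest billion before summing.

Year 1995: gap = -2.2 × (9.12 - 5.26) = -8.492%, loss ≈ 13100 × 8.492/100 ≈ 1112.
Year 1996: gap = -2.2 × (6.64 - 5.26) = -3.036%, loss ≈ 13100 × 3.036/100 ≈ 398.
Year 1997: gap = -2.2 × (10.18 - 5.26) = -10.824%, loss ≈ 13100 × 10.824/100 ≈ 1418.
Year 1998: gap = -2.2 × (9.79 - 5.26) = -9.966%, loss ≈ 13100 × 9.966/100 ≈ 1306.
Year 1999: gap = -2.2 × (7.8 - 5.26) = -5.588%, loss ≈ 13100 × 5.588/100 ≈ 732.
Total lost output = 1112 + 398 + 1418 + 1306 + 732 = 4966 billion.

$4,966 billion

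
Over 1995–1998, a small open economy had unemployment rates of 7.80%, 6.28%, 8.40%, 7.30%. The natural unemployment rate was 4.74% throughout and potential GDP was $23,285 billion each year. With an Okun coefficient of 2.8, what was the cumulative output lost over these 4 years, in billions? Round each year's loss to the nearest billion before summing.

$7,054 billion

Year 1995: gap = -2.8 × (7.8 - 4.74) = -8.568%, loss ≈ 23285 × 8.568/100 ≈ 1995.
Year 1996: gap = -2.8 × (6.28 - 4.74) = -4.312%, loss ≈ 23285 × 4.312/100 ≈ 1004.
Year 1997: gap = -2.8 × (8.4 - 4.74) = -10.248%, loss ≈ 23285 × 10.248/100 ≈ 2386.
Year 1998: gap = -2.8 × (7.3 - 4.74) = -7.168%, loss ≈ 23285 × 7.168/100 ≈ 1669.
Total lost output = 1995 + 1004 + 2386 + 1669 = 7054 billion.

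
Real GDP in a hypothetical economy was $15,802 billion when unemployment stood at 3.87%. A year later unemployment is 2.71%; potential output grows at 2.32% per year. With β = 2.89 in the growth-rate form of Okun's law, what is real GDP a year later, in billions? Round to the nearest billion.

$16,698 billion

Δu = 2.71 - 3.87 = -1.16 points.
Okun's law (growth form): g_Y = g_Y* - β × Δu = 2.32 - 2.89 × (-1.16) = 2.32 + 3.3524 = 5.6724%.
Real GDP in the next year = 15802 × (1 + 5.6724/100) = 15802 × 1.056724 ≈ 16698 billion.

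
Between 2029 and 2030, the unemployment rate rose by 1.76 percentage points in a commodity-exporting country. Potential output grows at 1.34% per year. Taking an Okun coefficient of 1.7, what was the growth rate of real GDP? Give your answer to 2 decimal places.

Growth-rate Okun's law: g_Y = g_Y* - β × Δu.
g_Y = 1.34 - 1.7 × (1.76) = 1.34 - 2.992 = -1.652%, i.e. -1.65% to 2 d.p.

-1.65%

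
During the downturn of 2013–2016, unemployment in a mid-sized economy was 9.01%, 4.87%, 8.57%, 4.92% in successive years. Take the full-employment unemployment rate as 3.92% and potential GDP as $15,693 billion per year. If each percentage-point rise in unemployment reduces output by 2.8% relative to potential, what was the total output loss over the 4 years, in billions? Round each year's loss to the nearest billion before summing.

Year 2013: gap = -2.8 × (9.01 - 3.92) = -14.252%, loss ≈ 15693 × 14.252/100 ≈ 2237.
Year 2014: gap = -2.8 × (4.87 - 3.92) = -2.66%, loss ≈ 15693 × 2.66/100 ≈ 417.
Year 2015: gap = -2.8 × (8.57 - 3.92) = -13.02%, loss ≈ 15693 × 13.02/100 ≈ 2043.
Year 2016: gap = -2.8 × (4.92 - 3.92) = -2.8%, loss ≈ 15693 × 2.8/100 ≈ 439.
Total lost output = 2237 + 417 + 2043 + 439 = 5136 billion.

$5,136 billion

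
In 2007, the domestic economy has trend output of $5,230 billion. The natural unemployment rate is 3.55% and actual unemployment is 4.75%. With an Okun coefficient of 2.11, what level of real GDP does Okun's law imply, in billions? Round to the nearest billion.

$5,098 billion

Unemployment gap = 4.75 - 3.55 = 1.2 points, so the output gap is -2.11 × 1.2 = -2.532%.
Actual GDP = 5230 × (1 - 2.532/100) = 5230 × 0.97468 ≈ 5098 billion.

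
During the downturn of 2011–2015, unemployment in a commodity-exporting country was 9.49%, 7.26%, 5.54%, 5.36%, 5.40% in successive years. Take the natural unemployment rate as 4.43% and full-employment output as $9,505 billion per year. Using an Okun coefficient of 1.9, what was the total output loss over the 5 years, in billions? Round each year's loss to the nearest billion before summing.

$1,968 billion

Year 2011: gap = -1.9 × (9.49 - 4.43) = -9.614%, loss ≈ 9505 × 9.614/100 ≈ 914.
Year 2012: gap = -1.9 × (7.26 - 4.43) = -5.377%, loss ≈ 9505 × 5.377/100 ≈ 511.
Year 2013: gap = -1.9 × (5.54 - 4.43) = -2.109%, loss ≈ 9505 × 2.109/100 ≈ 200.
Year 2014: gap = -1.9 × (5.36 - 4.43) = -1.767%, loss ≈ 9505 × 1.767/100 ≈ 168.
Year 2015: gap = -1.9 × (5.4 - 4.43) = -1.843%, loss ≈ 9505 × 1.843/100 ≈ 175.
Total lost output = 914 + 511 + 200 + 168 + 175 = 1968 billion.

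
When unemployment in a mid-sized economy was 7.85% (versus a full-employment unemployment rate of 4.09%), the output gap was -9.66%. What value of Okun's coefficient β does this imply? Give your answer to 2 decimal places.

β ≈ 2.57

Okun's law: output gap = -β × (u - u*).
-9.66 = -β × (7.85 - 4.09) = -β × 3.76, so β = 9.66/3.76 = 2.57.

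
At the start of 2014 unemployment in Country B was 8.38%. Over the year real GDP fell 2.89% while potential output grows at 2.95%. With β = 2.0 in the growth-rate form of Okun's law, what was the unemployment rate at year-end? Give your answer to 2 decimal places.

Growth-rate Okun's law: g_Y = g_Y* - β × Δu, so Δu = (g_Y* - g_Y)/β.
Δu = (2.95 + 2.89)/2.0 = 5.84/2.0 = 2.92 percentage points.
Year-end unemployment = 8.38 + 2.92 = 11.30%.

11.30%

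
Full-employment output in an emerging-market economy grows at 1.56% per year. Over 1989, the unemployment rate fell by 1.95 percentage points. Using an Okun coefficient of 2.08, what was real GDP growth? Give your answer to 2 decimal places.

5.62%

Growth-rate Okun's law: g_Y = g_Y* - β × Δu.
g_Y = 1.56 - 2.08 × (-1.95) = 1.56 + 4.056 = 5.616%, i.e. 5.62% to 2 d.p.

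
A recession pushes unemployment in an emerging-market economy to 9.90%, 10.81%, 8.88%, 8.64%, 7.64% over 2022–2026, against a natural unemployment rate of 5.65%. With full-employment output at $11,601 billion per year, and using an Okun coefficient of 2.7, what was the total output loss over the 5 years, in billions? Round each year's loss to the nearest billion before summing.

Year 2022: gap = -2.7 × (9.9 - 5.65) = -11.475%, loss ≈ 11601 × 11.475/100 ≈ 1331.
Year 2023: gap = -2.7 × (10.81 - 5.65) = -13.932%, loss ≈ 11601 × 13.932/100 ≈ 1616.
Year 2024: gap = -2.7 × (8.88 - 5.65) = -8.721%, loss ≈ 11601 × 8.721/100 ≈ 1012.
Year 2025: gap = -2.7 × (8.64 - 5.65) = -8.073%, loss ≈ 11601 × 8.073/100 ≈ 937.
Year 2026: gap = -2.7 × (7.64 - 5.65) = -5.373%, loss ≈ 11601 × 5.373/100 ≈ 623.
Total lost output = 1331 + 1616 + 1012 + 937 + 623 = 5519 billion.

$5,519 billion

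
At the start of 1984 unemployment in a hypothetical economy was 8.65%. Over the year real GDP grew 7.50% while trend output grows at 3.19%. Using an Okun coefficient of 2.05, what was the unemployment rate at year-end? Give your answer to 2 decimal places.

Growth-rate Okun's law: g_Y = g_Y* - β × Δu, so Δu = (g_Y* - g_Y)/β.
Δu = (3.19 - 7.5)/2.05 = -4.31/2.05 = -2.10 percentage points.
Year-end unemployment = 8.65 - 2.1 = 6.55%.

6.55%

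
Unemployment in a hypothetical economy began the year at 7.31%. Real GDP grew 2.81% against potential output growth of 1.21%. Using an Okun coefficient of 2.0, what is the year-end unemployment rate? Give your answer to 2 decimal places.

Growth-rate Okun's law: g_Y = g_Y* - β × Δu, so Δu = (g_Y* - g_Y)/β.
Δu = (1.21 - 2.81)/2.0 = -1.6/2.0 = -0.80 percentage points.
Year-end unemployment = 7.31 - 0.8 = 6.51%.

6.51%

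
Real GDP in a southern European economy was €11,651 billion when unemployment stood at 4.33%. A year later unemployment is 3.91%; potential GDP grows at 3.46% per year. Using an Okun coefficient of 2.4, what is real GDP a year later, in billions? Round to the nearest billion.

€12,172 billion

Δu = 3.91 - 4.33 = -0.42 points.
Okun's law (growth form): g_Y = g_Y* - β × Δu = 3.46 - 2.4 × (-0.42) = 3.46 + 1.008 = 4.468%.
Real GDP in the next year = 11651 × (1 + 4.468/100) = 11651 × 1.04468 ≈ 12172 billion.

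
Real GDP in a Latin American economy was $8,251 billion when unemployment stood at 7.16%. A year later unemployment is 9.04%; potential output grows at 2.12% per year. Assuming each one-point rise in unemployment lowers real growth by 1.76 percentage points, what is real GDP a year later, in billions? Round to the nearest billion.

Δu = 9.04 - 7.16 = 1.88 points.
Okun's law (growth form): g_Y = g_Y* - β × Δu = 2.12 - 1.76 × (1.88) = 2.12 - 3.3088 = -1.1888%.
Real GDP in the next year = 8251 × (1 - 1.1888/100) = 8251 × 0.988112 ≈ 8153 billion.

$8,153 billion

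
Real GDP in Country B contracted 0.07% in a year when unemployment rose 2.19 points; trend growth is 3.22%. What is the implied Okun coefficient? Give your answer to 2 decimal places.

Growth form: g_Y = g_Y* - β × Δu, so β = (g_Y* - g_Y)/Δu.
β = (3.22 + 0.07)/2.19 = 3.29/2.19 = 1.50.

β ≈ 1.50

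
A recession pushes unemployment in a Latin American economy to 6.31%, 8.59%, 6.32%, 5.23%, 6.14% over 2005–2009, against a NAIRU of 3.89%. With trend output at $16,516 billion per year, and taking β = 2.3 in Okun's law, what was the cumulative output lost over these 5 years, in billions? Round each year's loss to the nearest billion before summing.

$4,991 billion

Year 2005: gap = -2.3 × (6.31 - 3.89) = -5.566%, loss ≈ 16516 × 5.566/100 ≈ 919.
Year 2006: gap = -2.3 × (8.59 - 3.89) = -10.81%, loss ≈ 16516 × 10.81/100 ≈ 1785.
Year 2007: gap = -2.3 × (6.32 - 3.89) = -5.589%, loss ≈ 16516 × 5.589/100 ≈ 923.
Year 2008: gap = -2.3 × (5.23 - 3.89) = -3.082%, loss ≈ 16516 × 3.082/100 ≈ 509.
Year 2009: gap = -2.3 × (6.14 - 3.89) = -5.175%, loss ≈ 16516 × 5.175/100 ≈ 855.
Total lost output = 919 + 1785 + 923 + 509 + 855 = 4991 billion.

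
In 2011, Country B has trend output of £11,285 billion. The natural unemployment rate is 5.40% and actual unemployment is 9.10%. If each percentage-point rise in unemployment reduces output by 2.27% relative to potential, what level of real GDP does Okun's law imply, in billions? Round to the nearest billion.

Unemployment gap = 9.1 - 5.4 = 3.7 points, so the output gap is -2.27 × 3.7 = -8.399%.
Actual GDP = 11285 × (1 - 8.399/100) = 11285 × 0.91601 ≈ 10337 billion.

£10,337 billion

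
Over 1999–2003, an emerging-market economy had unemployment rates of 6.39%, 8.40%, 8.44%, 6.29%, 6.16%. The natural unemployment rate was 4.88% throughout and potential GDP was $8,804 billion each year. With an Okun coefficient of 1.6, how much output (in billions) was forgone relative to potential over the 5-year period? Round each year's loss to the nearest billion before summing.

$1,589 billion

Year 1999: gap = -1.6 × (6.39 - 4.88) = -2.416%, loss ≈ 8804 × 2.416/100 ≈ 213.
Year 2000: gap = -1.6 × (8.4 - 4.88) = -5.632%, loss ≈ 8804 × 5.632/100 ≈ 496.
Year 2001: gap = -1.6 × (8.44 - 4.88) = -5.696%, loss ≈ 8804 × 5.696/100 ≈ 501.
Year 2002: gap = -1.6 × (6.29 - 4.88) = -2.256%, loss ≈ 8804 × 2.256/100 ≈ 199.
Year 2003: gap = -1.6 × (6.16 - 4.88) = -2.048%, loss ≈ 8804 × 2.048/100 ≈ 180.
Total lost output = 213 + 496 + 501 + 199 + 180 = 1589 billion.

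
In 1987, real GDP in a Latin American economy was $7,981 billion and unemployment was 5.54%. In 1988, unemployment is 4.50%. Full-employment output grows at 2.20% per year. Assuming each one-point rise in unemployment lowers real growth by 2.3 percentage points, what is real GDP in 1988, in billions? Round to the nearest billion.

Δu = 4.5 - 5.54 = -1.04 points.
Okun's law (growth form): g_Y = g_Y* - β × Δu = 2.20 - 2.3 × (-1.04) = 2.2 + 2.392 = 4.592%.
Real GDP in the next year = 7981 × (1 + 4.592/100) = 7981 × 1.04592 ≈ 8347 billion.

$8,347 billion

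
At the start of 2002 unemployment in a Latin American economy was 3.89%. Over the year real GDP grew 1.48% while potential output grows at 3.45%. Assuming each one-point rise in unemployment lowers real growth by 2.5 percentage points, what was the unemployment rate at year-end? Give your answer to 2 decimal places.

4.68%

Growth-rate Okun's law: g_Y = g_Y* - β × Δu, so Δu = (g_Y* - g_Y)/β.
Δu = (3.45 - 1.48)/2.5 = 1.97/2.5 = 0.79 percentage points.
Year-end unemployment = 3.89 + 0.79 = 4.68%.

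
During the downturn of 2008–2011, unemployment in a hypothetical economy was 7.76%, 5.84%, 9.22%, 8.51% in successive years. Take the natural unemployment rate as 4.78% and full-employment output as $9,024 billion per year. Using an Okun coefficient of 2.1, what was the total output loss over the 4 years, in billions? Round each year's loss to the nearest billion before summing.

Year 2008: gap = -2.1 × (7.76 - 4.78) = -6.258%, loss ≈ 9024 × 6.258/100 ≈ 565.
Year 2009: gap = -2.1 × (5.84 - 4.78) = -2.226%, loss ≈ 9024 × 2.226/100 ≈ 201.
Year 2010: gap = -2.1 × (9.22 - 4.78) = -9.324%, loss ≈ 9024 × 9.324/100 ≈ 841.
Year 2011: gap = -2.1 × (8.51 - 4.78) = -7.833%, loss ≈ 9024 × 7.833/100 ≈ 707.
Total lost output = 565 + 201 + 841 + 707 = 2314 billion.

$2,314 billion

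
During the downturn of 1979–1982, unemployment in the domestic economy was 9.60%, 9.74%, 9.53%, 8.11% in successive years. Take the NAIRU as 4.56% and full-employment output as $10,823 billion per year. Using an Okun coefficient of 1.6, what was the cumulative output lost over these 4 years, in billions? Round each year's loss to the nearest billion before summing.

$3,246 billion

Year 1979: gap = -1.6 × (9.6 - 4.56) = -8.064%, loss ≈ 10823 × 8.064/100 ≈ 873.
Year 1980: gap = -1.6 × (9.74 - 4.56) = -8.288%, loss ≈ 10823 × 8.288/100 ≈ 897.
Year 1981: gap = -1.6 × (9.53 - 4.56) = -7.952%, loss ≈ 10823 × 7.952/100 ≈ 861.
Year 1982: gap = -1.6 × (8.11 - 4.56) = -5.68%, loss ≈ 10823 × 5.68/100 ≈ 615.
Total lost output = 873 + 897 + 861 + 615 = 3246 billion.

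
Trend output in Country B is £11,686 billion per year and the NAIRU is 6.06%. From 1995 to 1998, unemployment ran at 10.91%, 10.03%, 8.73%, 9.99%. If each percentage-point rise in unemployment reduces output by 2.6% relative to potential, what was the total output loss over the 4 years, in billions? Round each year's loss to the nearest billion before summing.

£4,685 billion

Year 1995: gap = -2.6 × (10.91 - 6.06) = -12.61%, loss ≈ 11686 × 12.61/100 ≈ 1474.
Year 1996: gap = -2.6 × (10.03 - 6.06) = -10.322%, loss ≈ 11686 × 10.322/100 ≈ 1206.
Year 1997: gap = -2.6 × (8.73 - 6.06) = -6.942%, loss ≈ 11686 × 6.942/100 ≈ 811.
Year 1998: gap = -2.6 × (9.99 - 6.06) = -10.218%, loss ≈ 11686 × 10.218/100 ≈ 1194.
Total lost output = 1474 + 1206 + 811 + 1194 = 4685 billion.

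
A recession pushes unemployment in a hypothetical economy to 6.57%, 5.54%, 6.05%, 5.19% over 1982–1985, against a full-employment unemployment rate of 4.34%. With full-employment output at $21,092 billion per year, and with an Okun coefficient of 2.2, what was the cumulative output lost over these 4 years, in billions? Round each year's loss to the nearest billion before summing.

$2,779 billion

Year 1982: gap = -2.2 × (6.57 - 4.34) = -4.906%, loss ≈ 21092 × 4.906/100 ≈ 1035.
Year 1983: gap = -2.2 × (5.54 - 4.34) = -2.64%, loss ≈ 21092 × 2.64/100 ≈ 557.
Year 1984: gap = -2.2 × (6.05 - 4.34) = -3.762%, loss ≈ 21092 × 3.762/100 ≈ 793.
Year 1985: gap = -2.2 × (5.19 - 4.34) = -1.87%, loss ≈ 21092 × 1.87/100 ≈ 394.
Total lost output = 1035 + 557 + 793 + 394 = 2779 billion.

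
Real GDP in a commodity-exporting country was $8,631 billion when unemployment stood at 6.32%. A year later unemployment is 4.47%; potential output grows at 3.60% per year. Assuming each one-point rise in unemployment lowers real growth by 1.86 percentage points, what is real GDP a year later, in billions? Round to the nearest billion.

$9,239 billion

Δu = 4.47 - 6.32 = -1.85 points.
Okun's law (growth form): g_Y = g_Y* - β × Δu = 3.60 - 1.86 × (-1.85) = 3.6 + 3.441 = 7.041%.
Real GDP in the next year = 8631 × (1 + 7.041/100) = 8631 × 1.07041 ≈ 9239 billion.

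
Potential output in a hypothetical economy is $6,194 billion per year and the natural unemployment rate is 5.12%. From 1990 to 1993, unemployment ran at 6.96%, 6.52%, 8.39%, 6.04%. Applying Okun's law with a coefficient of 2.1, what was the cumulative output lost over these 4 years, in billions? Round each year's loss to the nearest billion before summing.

Year 1990: gap = -2.1 × (6.96 - 5.12) = -3.864%, loss ≈ 6194 × 3.864/100 ≈ 239.
Year 1991: gap = -2.1 × (6.52 - 5.12) = -2.94%, loss ≈ 6194 × 2.94/100 ≈ 182.
Year 1992: gap = -2.1 × (8.39 - 5.12) = -6.867%, loss ≈ 6194 × 6.867/100 ≈ 425.
Year 1993: gap = -2.1 × (6.04 - 5.12) = -1.932%, loss ≈ 6194 × 1.932/100 ≈ 120.
Total lost output = 239 + 182 + 425 + 120 = 966 billion.

$966 billion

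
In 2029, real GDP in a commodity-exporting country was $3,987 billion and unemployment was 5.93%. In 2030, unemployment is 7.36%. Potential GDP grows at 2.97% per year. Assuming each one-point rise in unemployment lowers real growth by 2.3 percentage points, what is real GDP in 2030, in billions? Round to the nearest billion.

Δu = 7.36 - 5.93 = 1.43 points.
Okun's law (growth form): g_Y = g_Y* - β × Δu = 2.97 - 2.3 × (1.43) = 2.97 - 3.289 = -0.319%.
Real GDP in the next year = 3987 × (1 - 0.319/100) = 3987 × 0.99681 ≈ 3974 billion.

$3,974 billion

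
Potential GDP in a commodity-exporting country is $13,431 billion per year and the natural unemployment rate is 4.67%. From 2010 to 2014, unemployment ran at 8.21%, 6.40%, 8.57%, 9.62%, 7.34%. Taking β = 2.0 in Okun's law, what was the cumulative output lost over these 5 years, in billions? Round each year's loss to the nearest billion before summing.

$4,511 billion

Year 2010: gap = -2.0 × (8.21 - 4.67) = -7.08%, loss ≈ 13431 × 7.08/100 ≈ 951.
Year 2011: gap = -2.0 × (6.4 - 4.67) = -3.46%, loss ≈ 13431 × 3.46/100 ≈ 465.
Year 2012: gap = -2.0 × (8.57 - 4.67) = -7.8%, loss ≈ 13431 × 7.8/100 ≈ 1048.
Year 2013: gap = -2.0 × (9.62 - 4.67) = -9.9%, loss ≈ 13431 × 9.9/100 ≈ 1330.
Year 2014: gap = -2.0 × (7.34 - 4.67) = -5.34%, loss ≈ 13431 × 5.34/100 ≈ 717.
Total lost output = 951 + 465 + 1048 + 1330 + 717 = 4511 billion.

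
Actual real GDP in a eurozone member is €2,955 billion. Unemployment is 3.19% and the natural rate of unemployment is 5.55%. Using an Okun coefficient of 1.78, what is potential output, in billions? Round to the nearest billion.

Unemployment gap = 3.19 - 5.55 = -2.36 points, so output gap = -1.78 × (-2.36) = 4.2008%.
Since Y = Y* × (1 + gap/100), Y* = 2955/1.042008 ≈ 2836 billion.

€2,836 billion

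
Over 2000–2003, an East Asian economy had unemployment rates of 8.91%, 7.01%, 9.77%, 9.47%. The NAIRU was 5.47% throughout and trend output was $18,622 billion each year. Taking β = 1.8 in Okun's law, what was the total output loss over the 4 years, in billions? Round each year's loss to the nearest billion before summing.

$4,451 billion

Year 2000: gap = -1.8 × (8.91 - 5.47) = -6.192%, loss ≈ 18622 × 6.192/100 ≈ 1153.
Year 2001: gap = -1.8 × (7.01 - 5.47) = -2.772%, loss ≈ 18622 × 2.772/100 ≈ 516.
Year 2002: gap = -1.8 × (9.77 - 5.47) = -7.74%, loss ≈ 18622 × 7.74/100 ≈ 1441.
Year 2003: gap = -1.8 × (9.47 - 5.47) = -7.2%, loss ≈ 18622 × 7.2/100 ≈ 1341.
Total lost output = 1153 + 516 + 1441 + 1341 = 4451 billion.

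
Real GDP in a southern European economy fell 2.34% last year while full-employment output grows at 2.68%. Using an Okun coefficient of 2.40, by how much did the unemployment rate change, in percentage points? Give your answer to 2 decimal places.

2.09 percentage points

Growth-rate Okun's law: g_Y = g_Y* - β × Δu, so Δu = (g_Y* - g_Y)/β.
Δu = (2.68 + 2.34)/2.40 = 5.02/2.40 = 2.09 percentage points.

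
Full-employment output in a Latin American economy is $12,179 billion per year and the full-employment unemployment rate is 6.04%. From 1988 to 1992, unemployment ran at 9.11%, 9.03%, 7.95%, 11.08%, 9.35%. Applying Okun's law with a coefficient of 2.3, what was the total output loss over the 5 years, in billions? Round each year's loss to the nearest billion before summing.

$4,572 billion

Year 1988: gap = -2.3 × (9.11 - 6.04) = -7.061%, loss ≈ 12179 × 7.061/100 ≈ 860.
Year 1989: gap = -2.3 × (9.03 - 6.04) = -6.877%, loss ≈ 12179 × 6.877/100 ≈ 838.
Year 1990: gap = -2.3 × (7.95 - 6.04) = -4.393%, loss ≈ 12179 × 4.393/100 ≈ 535.
Year 1991: gap = -2.3 × (11.08 - 6.04) = -11.592%, loss ≈ 12179 × 11.592/100 ≈ 1412.
Year 1992: gap = -2.3 × (9.35 - 6.04) = -7.613%, loss ≈ 12179 × 7.613/100 ≈ 927.
Total lost output = 860 + 838 + 535 + 1412 + 927 = 4572 billion.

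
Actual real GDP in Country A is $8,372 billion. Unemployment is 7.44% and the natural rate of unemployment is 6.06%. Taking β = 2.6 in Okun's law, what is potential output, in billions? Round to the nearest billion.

$8,684 billion

Unemployment gap = 7.44 - 6.06 = 1.38 points, so output gap = -2.6 × 1.38 = -3.588%.
Since Y = Y* × (1 + gap/100), Y* = 8372/0.96412 ≈ 8684 billion.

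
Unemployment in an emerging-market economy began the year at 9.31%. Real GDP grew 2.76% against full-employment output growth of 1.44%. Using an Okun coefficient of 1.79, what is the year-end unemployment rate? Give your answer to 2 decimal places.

Growth-rate Okun's law: g_Y = g_Y* - β × Δu, so Δu = (g_Y* - g_Y)/β.
Δu = (1.44 - 2.76)/1.79 = -1.32/1.79 = -0.74 percentage points.
Year-end unemployment = 9.31 - 0.74 = 8.57%.

8.57%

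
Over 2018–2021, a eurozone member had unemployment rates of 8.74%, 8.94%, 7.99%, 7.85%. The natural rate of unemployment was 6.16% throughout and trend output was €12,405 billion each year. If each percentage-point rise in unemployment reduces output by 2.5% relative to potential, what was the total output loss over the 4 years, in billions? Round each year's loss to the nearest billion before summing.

Year 2018: gap = -2.5 × (8.74 - 6.16) = -6.45%, loss ≈ 12405 × 6.45/100 ≈ 800.
Year 2019: gap = -2.5 × (8.94 - 6.16) = -6.95%, loss ≈ 12405 × 6.95/100 ≈ 862.
Year 2020: gap = -2.5 × (7.99 - 6.16) = -4.575%, loss ≈ 12405 × 4.575/100 ≈ 568.
Year 2021: gap = -2.5 × (7.85 - 6.16) = -4.225%, loss ≈ 12405 × 4.225/100 ≈ 524.
Total lost output = 800 + 862 + 568 + 524 = 2754 billion.

€2,754 billion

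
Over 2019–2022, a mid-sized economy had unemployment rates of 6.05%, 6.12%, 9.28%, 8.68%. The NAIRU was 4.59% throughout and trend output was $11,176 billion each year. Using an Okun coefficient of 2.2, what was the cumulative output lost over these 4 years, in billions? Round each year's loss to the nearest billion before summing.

$2,894 billion

Year 2019: gap = -2.2 × (6.05 - 4.59) = -3.212%, loss ≈ 11176 × 3.212/100 ≈ 359.
Year 2020: gap = -2.2 × (6.12 - 4.59) = -3.366%, loss ≈ 11176 × 3.366/100 ≈ 376.
Year 2021: gap = -2.2 × (9.28 - 4.59) = -10.318%, loss ≈ 11176 × 10.318/100 ≈ 1153.
Year 2022: gap = -2.2 × (8.68 - 4.59) = -8.998%, loss ≈ 11176 × 8.998/100 ≈ 1006.
Total lost output = 359 + 376 + 1153 + 1006 = 2894 billion.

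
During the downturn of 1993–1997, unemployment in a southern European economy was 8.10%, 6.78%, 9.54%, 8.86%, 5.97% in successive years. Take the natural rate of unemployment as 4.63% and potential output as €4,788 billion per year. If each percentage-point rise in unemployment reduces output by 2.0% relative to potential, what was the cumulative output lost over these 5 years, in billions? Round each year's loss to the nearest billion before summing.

€1,541 billion

Year 1993: gap = -2.0 × (8.1 - 4.63) = -6.94%, loss ≈ 4788 × 6.94/100 ≈ 332.
Year 1994: gap = -2.0 × (6.78 - 4.63) = -4.3%, loss ≈ 4788 × 4.3/100 ≈ 206.
Year 1995: gap = -2.0 × (9.54 - 4.63) = -9.82%, loss ≈ 4788 × 9.82/100 ≈ 470.
Year 1996: gap = -2.0 × (8.86 - 4.63) = -8.46%, loss ≈ 4788 × 8.46/100 ≈ 405.
Year 1997: gap = -2.0 × (5.97 - 4.63) = -2.68%, loss ≈ 4788 × 2.68/100 ≈ 128.
Total lost output = 332 + 206 + 470 + 405 + 128 = 1541 billion.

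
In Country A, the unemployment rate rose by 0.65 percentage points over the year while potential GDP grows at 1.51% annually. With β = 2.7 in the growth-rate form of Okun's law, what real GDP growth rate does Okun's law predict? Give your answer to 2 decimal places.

Growth-rate Okun's law: g_Y = g_Y* - β × Δu.
g_Y = 1.51 - 2.7 × (0.65) = 1.51 - 1.755 = -0.245%, i.e. -0.25% to 2 d.p.

-0.25%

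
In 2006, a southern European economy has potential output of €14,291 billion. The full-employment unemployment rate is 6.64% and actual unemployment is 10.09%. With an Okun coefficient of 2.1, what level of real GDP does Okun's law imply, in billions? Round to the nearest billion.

€13,256 billion

Unemployment gap = 10.09 - 6.64 = 3.45 points, so the output gap is -2.1 × 3.45 = -7.245%.
Actual GDP = 14291 × (1 - 7.245/100) = 14291 × 0.92755 ≈ 13256 billion.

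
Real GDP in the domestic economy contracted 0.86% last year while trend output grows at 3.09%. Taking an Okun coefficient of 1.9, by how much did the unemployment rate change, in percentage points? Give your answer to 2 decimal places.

Growth-rate Okun's law: g_Y = g_Y* - β × Δu, so Δu = (g_Y* - g_Y)/β.
Δu = (3.09 + 0.86)/1.9 = 3.95/1.9 = 2.08 percentage points.

2.08 percentage points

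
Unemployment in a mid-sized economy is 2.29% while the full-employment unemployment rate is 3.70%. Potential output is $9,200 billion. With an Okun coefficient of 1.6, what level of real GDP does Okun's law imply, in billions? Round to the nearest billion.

Unemployment gap = 2.29 - 3.7 = -1.41 points, so the output gap is -1.6 × (-1.41) = 2.256%.
Actual GDP = 9200 × (1 + 2.256/100) = 9200 × 1.02256 ≈ 9408 billion.

$9,408 billion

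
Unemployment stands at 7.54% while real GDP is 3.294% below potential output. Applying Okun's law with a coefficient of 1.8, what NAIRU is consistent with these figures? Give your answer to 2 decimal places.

5.71%

From Okun's law, u - u* = -(output gap)/β = -(-3.294)/1.8 = 1.83 points.
So u* = 7.54 - 1.83 = 5.71%.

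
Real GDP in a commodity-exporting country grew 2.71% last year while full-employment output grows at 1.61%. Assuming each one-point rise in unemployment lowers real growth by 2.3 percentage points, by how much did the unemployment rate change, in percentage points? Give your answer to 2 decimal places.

Growth-rate Okun's law: g_Y = g_Y* - β × Δu, so Δu = (g_Y* - g_Y)/β.
Δu = (1.61 - 2.71)/2.3 = -1.1/2.3 = -0.48 percentage points.

-0.48 percentage points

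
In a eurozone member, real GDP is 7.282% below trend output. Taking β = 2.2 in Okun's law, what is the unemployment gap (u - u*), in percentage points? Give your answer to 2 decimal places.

3.31 percentage points

Okun's law: output gap = -β × (u - u*), so u - u* = -(output gap)/β.
u - u* = -(-7.282)/2.2 = 3.31 percentage points.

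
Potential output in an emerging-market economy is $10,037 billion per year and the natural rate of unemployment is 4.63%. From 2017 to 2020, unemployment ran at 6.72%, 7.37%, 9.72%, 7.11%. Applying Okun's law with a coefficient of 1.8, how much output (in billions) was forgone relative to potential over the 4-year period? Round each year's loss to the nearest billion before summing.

$2,241 billion

Year 2017: gap = -1.8 × (6.72 - 4.63) = -3.762%, loss ≈ 10037 × 3.762/100 ≈ 378.
Year 2018: gap = -1.8 × (7.37 - 4.63) = -4.932%, loss ≈ 10037 × 4.932/100 ≈ 495.
Year 2019: gap = -1.8 × (9.72 - 4.63) = -9.162%, loss ≈ 10037 × 9.162/100 ≈ 920.
Year 2020: gap = -1.8 × (7.11 - 4.63) = -4.464%, loss ≈ 10037 × 4.464/100 ≈ 448.
Total lost output = 378 + 495 + 920 + 448 = 2241 billion.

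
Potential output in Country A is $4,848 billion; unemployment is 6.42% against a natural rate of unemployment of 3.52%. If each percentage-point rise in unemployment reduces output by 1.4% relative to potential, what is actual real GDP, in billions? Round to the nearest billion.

Unemployment gap = 6.42 - 3.52 = 2.9 points, so the output gap is -1.4 × 2.9 = -4.06%.
Actual GDP = 4848 × (1 - 4.06/100) = 4848 × 0.9594 ≈ 4651 billion.

$4,651 billion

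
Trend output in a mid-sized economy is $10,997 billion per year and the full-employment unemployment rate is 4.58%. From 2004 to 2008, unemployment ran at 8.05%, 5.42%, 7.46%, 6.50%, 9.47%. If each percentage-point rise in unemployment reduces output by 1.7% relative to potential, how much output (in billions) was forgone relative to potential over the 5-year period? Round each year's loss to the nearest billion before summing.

Year 2004: gap = -1.7 × (8.05 - 4.58) = -5.899%, loss ≈ 10997 × 5.899/100 ≈ 649.
Year 2005: gap = -1.7 × (5.42 - 4.58) = -1.428%, loss ≈ 10997 × 1.428/100 ≈ 157.
Year 2006: gap = -1.7 × (7.46 - 4.58) = -4.896%, loss ≈ 10997 × 4.896/100 ≈ 538.
Year 2007: gap = -1.7 × (6.5 - 4.58) = -3.264%, loss ≈ 10997 × 3.264/100 ≈ 359.
Year 2008: gap = -1.7 × (9.47 - 4.58) = -8.313%, loss ≈ 10997 × 8.313/100 ≈ 914.
Total lost output = 649 + 157 + 538 + 359 + 914 = 2617 billion.

$2,617 billion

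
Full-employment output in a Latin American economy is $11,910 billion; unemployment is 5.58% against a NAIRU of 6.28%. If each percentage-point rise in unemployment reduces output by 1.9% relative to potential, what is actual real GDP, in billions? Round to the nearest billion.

$12,068 billion

Unemployment gap = 5.58 - 6.28 = -0.7 points, so the output gap is -1.9 × (-0.7) = 1.33%.
Actual GDP = 11910 × (1 + 1.33/100) = 11910 × 1.0133 ≈ 12068 billion.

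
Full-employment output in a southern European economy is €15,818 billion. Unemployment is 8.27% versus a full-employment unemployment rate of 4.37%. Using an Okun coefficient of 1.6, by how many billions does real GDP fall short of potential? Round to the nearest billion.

Output gap = -1.6 × (8.27 - 4.37) = -1.6 × 3.9 = -6.24%.
Actual GDP ≈ 15818 × 0.9376 ≈ 14831 billion, so the shortfall is 15818 - 14831 = 987 billion.

€987 billion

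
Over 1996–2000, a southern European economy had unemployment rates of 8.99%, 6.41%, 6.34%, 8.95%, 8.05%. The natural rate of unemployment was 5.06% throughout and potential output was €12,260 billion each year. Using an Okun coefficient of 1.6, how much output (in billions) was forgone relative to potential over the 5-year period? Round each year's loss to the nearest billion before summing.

€2,637 billion

Year 1996: gap = -1.6 × (8.99 - 5.06) = -6.288%, loss ≈ 12260 × 6.288/100 ≈ 771.
Year 1997: gap = -1.6 × (6.41 - 5.06) = -2.16%, loss ≈ 12260 × 2.16/100 ≈ 265.
Year 1998: gap = -1.6 × (6.34 - 5.06) = -2.048%, loss ≈ 12260 × 2.048/100 ≈ 251.
Year 1999: gap = -1.6 × (8.95 - 5.06) = -6.224%, loss ≈ 12260 × 6.224/100 ≈ 763.
Year 2000: gap = -1.6 × (8.05 - 5.06) = -4.784%, loss ≈ 12260 × 4.784/100 ≈ 587.
Total lost output = 771 + 265 + 251 + 763 + 587 = 2637 billion.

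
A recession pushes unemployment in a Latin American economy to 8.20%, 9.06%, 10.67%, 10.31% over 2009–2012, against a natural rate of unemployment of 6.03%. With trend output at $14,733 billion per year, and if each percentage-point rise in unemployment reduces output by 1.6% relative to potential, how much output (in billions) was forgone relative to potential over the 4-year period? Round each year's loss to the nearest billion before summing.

Year 2009: gap = -1.6 × (8.2 - 6.03) = -3.472%, loss ≈ 14733 × 3.472/100 ≈ 512.
Year 2010: gap = -1.6 × (9.06 - 6.03) = -4.848%, loss ≈ 14733 × 4.848/100 ≈ 714.
Year 2011: gap = -1.6 × (10.67 - 6.03) = -7.424%, loss ≈ 14733 × 7.424/100 ≈ 1094.
Year 2012: gap = -1.6 × (10.31 - 6.03) = -6.848%, loss ≈ 14733 × 6.848/100 ≈ 1009.
Total lost output = 512 + 714 + 1094 + 1009 = 3329 billion.

$3,329 billion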